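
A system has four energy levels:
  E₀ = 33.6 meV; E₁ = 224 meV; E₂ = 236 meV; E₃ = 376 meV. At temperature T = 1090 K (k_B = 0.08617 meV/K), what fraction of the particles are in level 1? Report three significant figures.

0.103

k_BT = 0.08617 × 1090 K = 93.925 meV.
Eᵢ/kT = 0.35773, 2.3849, 2.5126, 4.0032.
Z = Σ e^(−Eᵢ/kT) = e^(−0.35773) + e^(−2.3849) + e^(−2.5126) + e^(−4.0032) = 0.69926 + 0.092098 + 0.081057 + 0.018257 = 0.89067.
P₁ = e^(−E₁/kT) / Z = 0.092098/0.89067 = 0.103.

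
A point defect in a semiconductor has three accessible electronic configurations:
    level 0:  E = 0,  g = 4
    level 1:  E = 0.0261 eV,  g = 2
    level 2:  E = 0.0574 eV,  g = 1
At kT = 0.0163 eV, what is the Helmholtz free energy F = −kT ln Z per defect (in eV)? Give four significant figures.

-0.02427 eV

Eᵢ/kT = 0, 1.60123, 3.52147.
Z = Σ gᵢe^(−Eᵢ/kT) = 4·e^(−0) + 2·e^(−1.60123) + 1·e^(−3.52147) = 4.00000 + 0.403297 + 0.0295560 = 4.43285.
F = −kT ln Z = −0.0163 × ln(4.43285) = −0.0163 × 1.48904 = -0.02427 eV.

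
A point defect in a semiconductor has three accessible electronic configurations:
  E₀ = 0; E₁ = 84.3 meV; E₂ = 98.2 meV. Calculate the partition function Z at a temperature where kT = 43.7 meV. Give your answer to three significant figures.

Eᵢ/kT = 0, 1.9291, 2.2471.
Z = Σ e^(−Eᵢ/kT) = e^(−0) + e^(−1.9291) + e^(−2.2471) = 1.0000 + 0.14528 + 0.10571 = 1.2510.

Z = 1.25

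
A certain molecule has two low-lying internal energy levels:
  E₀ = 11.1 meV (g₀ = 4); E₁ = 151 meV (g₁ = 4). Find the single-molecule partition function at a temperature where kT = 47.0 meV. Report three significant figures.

Eᵢ/kT = 0.23617, 3.2128.
Z = Σ gᵢe^(−Eᵢ/kT) = 4·e^(−0.23617) + 4·e^(−3.2128) = 3.1586 + 0.16098 = 3.3196.

Z = 3.32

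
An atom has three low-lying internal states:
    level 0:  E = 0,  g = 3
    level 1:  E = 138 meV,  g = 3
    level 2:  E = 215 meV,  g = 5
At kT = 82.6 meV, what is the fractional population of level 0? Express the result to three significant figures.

0.762

Eᵢ/kT = 0, 1.6707, 2.6029.
Z = Σ gᵢe^(−Eᵢ/kT) = 3·e^(−0) + 3·e^(−1.6707) + 5·e^(−2.6029) = 3.0000 + 0.56435 + 0.37029 = 3.9346.
P₀ = g₀ e^(−E₀/kT) / Z = 3.0000/3.9346 = 0.762.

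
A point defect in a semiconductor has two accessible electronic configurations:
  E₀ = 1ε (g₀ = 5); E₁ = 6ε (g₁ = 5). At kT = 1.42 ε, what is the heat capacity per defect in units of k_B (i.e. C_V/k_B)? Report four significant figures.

0.3458

Eᵢ/kT = 0.704225, 4.22535.
Z = Σ gᵢe^(−Eᵢ/kT) = 5·e^(−0.704225) + 5·e^(−4.22535) = 2.47246 + 0.0731011 = 2.54556.
⟨E⟩ = 1.14359 ε, ⟨E²⟩ = 2.00510 ε².
C_V/k_B = (⟨E²⟩ − ⟨E⟩²)/(kT)² = (2.00510 − 1.30780)/2.01640 = 0.3458.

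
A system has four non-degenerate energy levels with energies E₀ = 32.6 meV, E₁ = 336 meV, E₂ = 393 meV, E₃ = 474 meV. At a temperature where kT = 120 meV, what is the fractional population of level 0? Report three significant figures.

Eᵢ/kT = 0.27167, 2.8000, 3.2750, 3.9500.
Z = Σ e^(−Eᵢ/kT) = e^(−0.27167) + e^(−2.8000) + e^(−3.2750) + e^(−3.9500) = 0.76211 + 0.060810 + 0.037817 + 0.019255 = 0.87999.
P₀ = e^(−E₀/kT) / Z = 0.76211/0.87999 = 0.866.

0.866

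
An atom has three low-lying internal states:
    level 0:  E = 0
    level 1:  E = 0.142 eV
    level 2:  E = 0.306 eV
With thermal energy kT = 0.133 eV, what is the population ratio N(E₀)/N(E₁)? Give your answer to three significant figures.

n₀/n₁ = exp[−(E₀−E₁)/kT] = exp(−(-0.142 eV)/(0.133 eV)) = exp(1.0677) = 2.91.

2.91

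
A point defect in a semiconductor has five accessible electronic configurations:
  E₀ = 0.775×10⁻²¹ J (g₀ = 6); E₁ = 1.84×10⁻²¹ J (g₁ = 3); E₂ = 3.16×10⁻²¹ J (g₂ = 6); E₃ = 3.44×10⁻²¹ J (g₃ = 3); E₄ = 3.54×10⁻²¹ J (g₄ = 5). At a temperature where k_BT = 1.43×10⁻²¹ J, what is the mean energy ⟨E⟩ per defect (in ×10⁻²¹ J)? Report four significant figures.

Eᵢ/kT = 0.541958, 1.28671, 2.20979, 2.40559, 2.47552.
Z = Σ gᵢe^(−Eᵢ/kT) = 6·e^(−0.541958) + 3·e^(−1.28671) + 6·e^(−2.20979) + 3·e^(−2.40559) + 5·e^(−2.47552) = 3.48965 + 0.828534 + 0.658342 + 0.270637 + 0.420596 = 5.66776.
⟨E⟩ = Σ Eᵢ gᵢe^(−Eᵢ/kT) / Z = (0.775·3.48965 + 1.84·0.828534 + 3.16·0.658342 + 3.44·0.270637 + 3.54·0.420596) / 5.66776 = 1.540 ×10⁻²¹ J.

1.540 ×10⁻²¹ J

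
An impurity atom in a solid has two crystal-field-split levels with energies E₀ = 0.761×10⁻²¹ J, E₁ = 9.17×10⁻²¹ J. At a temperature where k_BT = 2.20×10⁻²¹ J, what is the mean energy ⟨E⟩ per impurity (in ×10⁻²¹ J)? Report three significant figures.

0.941 ×10⁻²¹ J

Eᵢ/kT = 0.34591, 4.1682.
Z = Σ e^(−Eᵢ/kT) = e^(−0.34591) + e^(−4.1682) = 0.70758 + 0.015480 = 0.72306.
⟨E⟩ = Σ Eᵢ e^(−Eᵢ/kT) / Z = (0.761·0.70758 + 9.17·0.015480) / 0.72306 = 0.941 ×10⁻²¹ J.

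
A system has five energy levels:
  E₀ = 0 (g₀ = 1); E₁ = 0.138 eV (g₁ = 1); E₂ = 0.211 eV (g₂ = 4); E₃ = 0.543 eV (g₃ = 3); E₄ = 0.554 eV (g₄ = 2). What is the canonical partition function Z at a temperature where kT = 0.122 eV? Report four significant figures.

Z = 2.088

Eᵢ/kT = 0, 1.13115, 1.72951, 4.45082, 4.54098.
Z = Σ gᵢe^(−Eᵢ/kT) = 1·e^(−0) + 1·e^(−1.13115) + 4·e^(−1.72951) + 3·e^(−4.45082) + 2·e^(−4.54098) = 1.00000 + 0.322662 + 0.709485 + 0.0350070 + 0.0213259 = 2.08848.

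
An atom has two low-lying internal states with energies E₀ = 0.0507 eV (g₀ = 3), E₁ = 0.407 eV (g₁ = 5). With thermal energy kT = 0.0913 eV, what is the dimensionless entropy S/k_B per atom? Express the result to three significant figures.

Eᵢ/kT = 0.55531, 4.4578.
Z = Σ gᵢe^(−Eᵢ/kT) = 3·e^(−0.55531) + 5·e^(−4.4578) = 1.7217 + 0.057939 = 1.7796.
⟨E⟩ = Σ EᵢPᵢ = 0.062301 eV.
S/k_B = ln Z + ⟨E⟩/kT = ln(1.7796) + 0.062301/0.0913 = 0.57639 + 0.68238 = 1.26.

1.26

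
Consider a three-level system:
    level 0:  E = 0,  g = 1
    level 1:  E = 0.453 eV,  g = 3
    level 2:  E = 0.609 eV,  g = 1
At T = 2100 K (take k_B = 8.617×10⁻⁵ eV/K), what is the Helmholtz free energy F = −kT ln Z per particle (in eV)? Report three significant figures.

-0.0447 eV

k_BT = 8.617×10⁻⁵ × 2100 K = 0.18096 eV.
Eᵢ/kT = 0, 2.5033, 3.3654.
Z = Σ gᵢe^(−Eᵢ/kT) = 1·e^(−0) + 3·e^(−2.5033) + 1·e^(−3.3654) = 1.0000 + 0.24544 + 0.034548 = 1.2800.
F = −kT ln Z = −0.18096 × ln(1.2800) = −0.18096 × 0.24686 = -0.0447 eV.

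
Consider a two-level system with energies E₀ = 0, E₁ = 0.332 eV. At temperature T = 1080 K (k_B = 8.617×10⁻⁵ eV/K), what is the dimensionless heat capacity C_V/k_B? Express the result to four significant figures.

0.3398

k_BT = 8.617×10⁻⁵ × 1080 K = 0.0930636 eV.
Eᵢ/kT = 0, 3.56745.
Z = Σ e^(−Eᵢ/kT) = e^(−0) + e^(−3.56745) = 1.00000 + 0.0282277 = 1.02823.
⟨E⟩ = 0.00911430 eV, ⟨E²⟩ = 0.00302595 eV².
C_V/k_B = (⟨E²⟩ − ⟨E⟩²)/(kT)² = (0.00302595 − 0.0000830705)/0.00866083 = 0.3398.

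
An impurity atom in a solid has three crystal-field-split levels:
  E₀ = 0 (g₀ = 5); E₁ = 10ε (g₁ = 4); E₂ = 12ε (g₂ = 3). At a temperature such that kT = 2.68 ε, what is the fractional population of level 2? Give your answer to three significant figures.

Eᵢ/kT = 0, 3.7313, 4.4776.
Z = Σ gᵢe^(−Eᵢ/kT) = 5·e^(−0) + 4·e^(−3.7313) + 3·e^(−4.4776) = 5.0000 + 0.095847 + 0.034082 = 5.1299.
P₂ = g₂ e^(−E₂/kT) / Z = 0.034082/5.1299 = 0.00664.

0.00664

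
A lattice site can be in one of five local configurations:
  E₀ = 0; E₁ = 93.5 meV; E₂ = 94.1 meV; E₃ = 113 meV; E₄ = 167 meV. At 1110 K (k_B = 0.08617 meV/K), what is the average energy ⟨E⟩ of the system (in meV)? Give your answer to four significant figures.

k_BT = 0.08617 × 1110 K = 95.6487 meV.
Eᵢ/kT = 0, 0.977536, 0.983808, 1.18141, 1.74597.
Z = Σ e^(−Eᵢ/kT) = e^(−0) + e^(−0.977536) + e^(−0.983808) + e^(−1.18141) + e^(−1.74597) = 1.00000 + 0.376237 + 0.373885 + 0.306846 + 0.174476 = 2.23144.
⟨E⟩ = Σ Eᵢ e^(−Eᵢ/kT) / Z = (0·1.00000 + 93.5·0.376237 + 94.1·0.373885 + 113·0.306846 + 167·0.174476) / 2.23144 = 60.13 meV.

60.13 meV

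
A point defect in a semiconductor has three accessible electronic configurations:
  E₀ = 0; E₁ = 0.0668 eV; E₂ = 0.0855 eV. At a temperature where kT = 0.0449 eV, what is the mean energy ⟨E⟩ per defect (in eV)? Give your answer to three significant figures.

Eᵢ/kT = 0, 1.4878, 1.9042.
Z = Σ e^(−Eᵢ/kT) = e^(−0) + e^(−1.4878) + e^(−1.9042) = 1.0000 + 0.22587 + 0.14894 = 1.3748.
⟨E⟩ = Σ Eᵢ e^(−Eᵢ/kT) / Z = (0·1.0000 + 0.0668·0.22587 + 0.0855·0.14894) / 1.3748 = 0.0202 eV.

0.0202 eV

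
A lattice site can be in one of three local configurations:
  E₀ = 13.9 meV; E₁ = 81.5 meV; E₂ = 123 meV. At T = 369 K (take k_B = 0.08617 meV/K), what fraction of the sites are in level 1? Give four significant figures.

k_BT = 0.08617 × 369 K = 31.7967 meV.
Eᵢ/kT = 0.437152, 2.56316, 3.86833.
Z = Σ e^(−Eᵢ/kT) = e^(−0.437152) + e^(−2.56316) + e^(−3.86833) = 0.645873 + 0.0770608 + 0.0208932 = 0.743827.
P₁ = e^(−E₁/kT) / Z = 0.0770608/0.743827 = 0.1036.

0.1036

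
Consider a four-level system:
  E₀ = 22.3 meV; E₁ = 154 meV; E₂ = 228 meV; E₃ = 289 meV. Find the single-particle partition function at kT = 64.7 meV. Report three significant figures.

Z = 0.842

Eᵢ/kT = 0.34467, 2.3802, 3.5240, 4.4668.
Z = Σ e^(−Eᵢ/kT) = e^(−0.34467) + e^(−2.3802) + e^(−3.5240) + e^(−4.4668) = 0.70845 + 0.092532 + 0.029481 + 0.011484 = 0.84195.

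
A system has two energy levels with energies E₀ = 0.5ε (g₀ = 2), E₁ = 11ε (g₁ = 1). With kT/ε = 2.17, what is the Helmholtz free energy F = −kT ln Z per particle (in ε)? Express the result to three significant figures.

-1.01 ε

Eᵢ/kT = 0.23041, 5.0691.
Z = Σ gᵢe^(−Eᵢ/kT) = 2·e^(−0.23041) + 1·e^(−5.0691) = 1.5884 + 0.0062881 = 1.5947.
F = −kT ln Z = −2.17 × ln(1.5947) = −2.17 × 0.46669 = -1.01 ε.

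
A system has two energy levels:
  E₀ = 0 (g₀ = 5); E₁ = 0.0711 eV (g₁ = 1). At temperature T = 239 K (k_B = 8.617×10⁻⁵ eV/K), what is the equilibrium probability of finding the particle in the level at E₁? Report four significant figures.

0.006294

k_BT = 8.617×10⁻⁵ × 239 K = 0.0205946 eV.
Eᵢ/kT = 0, 3.45236.
Z = Σ gᵢe^(−Eᵢ/kT) = 5·e^(−0) + 1·e^(−3.45236) = 5.00000 + 0.0316708 = 5.03167.
P₁ = g₁ e^(−E₁/kT) / Z = 0.0316708/5.03167 = 0.006294.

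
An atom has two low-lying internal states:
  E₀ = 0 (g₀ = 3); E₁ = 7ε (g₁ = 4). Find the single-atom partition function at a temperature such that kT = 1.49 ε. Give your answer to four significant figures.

Eᵢ/kT = 0, 4.69799.
Z = Σ gᵢe^(−Eᵢ/kT) = 3·e^(−0) + 4·e^(−4.69799) = 3.00000 + 0.0364543 = 3.03645.

Z = 3.036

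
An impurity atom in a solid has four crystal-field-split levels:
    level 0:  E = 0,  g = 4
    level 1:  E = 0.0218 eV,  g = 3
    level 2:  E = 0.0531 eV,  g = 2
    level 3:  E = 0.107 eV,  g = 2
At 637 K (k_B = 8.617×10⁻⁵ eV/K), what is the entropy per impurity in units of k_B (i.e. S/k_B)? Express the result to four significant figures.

k_BT = 8.617×10⁻⁵ × 637 K = 0.0548903 eV.
Eᵢ/kT = 0, 0.397156, 0.967384, 1.94934.
Z = Σ gᵢe^(−Eᵢ/kT) = 4·e^(−0) + 3·e^(−0.397156) + 2·e^(−0.967384) + 2·e^(−1.94934) = 4.00000 + 2.01669 + 0.760152 + 0.284736 = 7.06158.
⟨E⟩ = Σ EᵢPᵢ = 0.0162562 eV.
S/k_B = ln Z + ⟨E⟩/kT = ln(7.06158) + 0.0162562/0.0548903 = 1.95467 + 0.296158 = 2.251.

2.251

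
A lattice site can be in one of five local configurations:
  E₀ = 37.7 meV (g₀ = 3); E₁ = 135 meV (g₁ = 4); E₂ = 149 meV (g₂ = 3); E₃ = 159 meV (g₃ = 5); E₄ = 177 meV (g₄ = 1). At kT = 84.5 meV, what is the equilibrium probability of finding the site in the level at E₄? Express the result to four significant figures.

Eᵢ/kT = 0.446154, 1.59763, 1.76331, 1.88166, 2.09467.
Z = Σ gᵢe^(−Eᵢ/kT) = 3·e^(−0.446154) + 4·e^(−1.59763) + 3·e^(−1.76331) + 5·e^(−1.88166) + 1·e^(−2.09467) = 1.92026 + 0.809502 + 0.514429 + 0.761685 + 0.123111 = 4.12899.
P₄ = g₄ e^(−E₄/kT) / Z = 0.123111/4.12899 = 0.02982.

0.02982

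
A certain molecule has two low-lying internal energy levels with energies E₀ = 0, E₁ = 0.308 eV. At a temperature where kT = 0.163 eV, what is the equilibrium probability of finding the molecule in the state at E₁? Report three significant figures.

0.131

Eᵢ/kT = 0, 1.8896.
Z = Σ e^(−Eᵢ/kT) = e^(−0) + e^(−1.8896) = 1.0000 + 0.15113 = 1.1511.
P₁ = e^(−E₁/kT) / Z = 0.15113/1.1511 = 0.131.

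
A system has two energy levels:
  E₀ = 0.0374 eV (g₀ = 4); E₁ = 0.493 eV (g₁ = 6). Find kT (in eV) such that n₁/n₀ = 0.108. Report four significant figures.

n₁/n₀ = (g₁/g₀) exp[−(E₁−E₀)/kT] = 0.108.
⇒ (E₁−E₀)/kT = ln((6/4)/0.108) = ln(13.8889) = 2.63109.
kT = 0.4556 eV / 2.63109 = 0.1732 eV.

0.1732 eV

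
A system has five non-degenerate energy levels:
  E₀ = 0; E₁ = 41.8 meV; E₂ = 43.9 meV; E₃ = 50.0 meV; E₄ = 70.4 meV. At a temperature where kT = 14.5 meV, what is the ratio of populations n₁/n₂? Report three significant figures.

n₁/n₂ = exp[−(E₁−E₂)/kT] = exp(−(-2.1 meV)/(14.5 meV)) = exp(0.14483) = 1.16.

1.16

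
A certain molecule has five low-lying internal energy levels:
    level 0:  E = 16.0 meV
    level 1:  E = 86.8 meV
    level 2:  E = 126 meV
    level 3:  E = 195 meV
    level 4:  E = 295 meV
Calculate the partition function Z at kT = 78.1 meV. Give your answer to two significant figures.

Z = 1.4

Eᵢ/kT = 0.2049, 1.111, 1.613, 2.497, 3.777.
Z = Σ e^(−Eᵢ/kT) = e^(−0.2049) + e^(−1.111) + e^(−1.613) + e^(−2.497) + e^(−3.777) = 0.8147 + 0.3292 + 0.1993 + 0.08233 + 0.02289 = 1.448.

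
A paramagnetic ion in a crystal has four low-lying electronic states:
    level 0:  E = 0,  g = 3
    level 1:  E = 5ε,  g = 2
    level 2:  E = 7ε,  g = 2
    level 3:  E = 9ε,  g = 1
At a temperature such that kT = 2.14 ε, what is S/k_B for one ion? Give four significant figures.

1.421

Eᵢ/kT = 0, 2.33645, 3.27103, 4.20561.
Z = Σ gᵢe^(−Eᵢ/kT) = 3·e^(−0) + 2·e^(−2.33645) + 2·e^(−3.27103) + 1·e^(−4.20561) = 3.00000 + 0.193340 + 0.0759346 + 0.0149117 = 3.28419.
⟨E⟩ = Σ EᵢPᵢ = 0.497062 ε.
S/k_B = ln Z + ⟨E⟩/kT = ln(3.28419) + 0.497062/2.14 = 1.18912 + 0.232272 = 1.421.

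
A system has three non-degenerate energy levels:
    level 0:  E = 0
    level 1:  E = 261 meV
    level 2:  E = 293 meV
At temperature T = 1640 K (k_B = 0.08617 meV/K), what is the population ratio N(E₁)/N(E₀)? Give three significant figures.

0.158

k_BT = 0.08617 × 1640 K = 141.32 meV.
n₁/n₀ = exp[−(E₁−E₀)/kT] = exp(−(261 meV)/(141.32 meV)) = exp(-1.8469) = 0.158.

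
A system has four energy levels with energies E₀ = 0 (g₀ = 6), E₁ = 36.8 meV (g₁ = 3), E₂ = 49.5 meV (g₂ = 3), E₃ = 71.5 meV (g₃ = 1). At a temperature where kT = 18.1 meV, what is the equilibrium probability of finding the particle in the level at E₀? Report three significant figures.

Eᵢ/kT = 0, 2.0331, 2.7348, 3.9503.
Z = Σ gᵢe^(−Eᵢ/kT) = 6·e^(−0) + 3·e^(−2.0331) + 3·e^(−2.7348) + 1·e^(−3.9503) = 6.0000 + 0.39279 + 0.19472 + 0.019249 = 6.6068.
P₀ = g₀ e^(−E₀/kT) / Z = 6.0000/6.6068 = 0.908.

0.908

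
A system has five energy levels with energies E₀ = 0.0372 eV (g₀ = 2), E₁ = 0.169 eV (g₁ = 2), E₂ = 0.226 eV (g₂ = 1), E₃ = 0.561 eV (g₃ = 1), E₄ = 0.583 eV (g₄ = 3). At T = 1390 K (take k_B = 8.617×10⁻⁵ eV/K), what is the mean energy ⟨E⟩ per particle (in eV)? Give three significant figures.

k_BT = 8.617×10⁻⁵ × 1390 K = 0.11978 eV.
Eᵢ/kT = 0.31057, 1.4109, 1.8868, 4.6836, 4.8673.
Z = Σ gᵢe^(−Eᵢ/kT) = 2·e^(−0.31057) + 2·e^(−1.4109) + 1·e^(−1.8868) + 1·e^(−4.6836) + 3·e^(−4.8673) = 1.4661 + 0.48785 + 0.15156 + 0.0092457 + 0.023082 = 2.1378.
⟨E⟩ = Σ Eᵢ gᵢe^(−Eᵢ/kT) / Z = (0.0372·1.4661 + 0.169·0.48785 + 0.226·0.15156 + 0.561·0.0092457 + 0.583·0.023082) / 2.1378 = 0.0888 eV.

0.0888 eV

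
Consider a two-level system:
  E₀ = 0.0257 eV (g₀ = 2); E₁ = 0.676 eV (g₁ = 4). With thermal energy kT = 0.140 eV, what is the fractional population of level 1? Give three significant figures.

0.0189

Eᵢ/kT = 0.18357, 4.8286.
Z = Σ gᵢe^(−Eᵢ/kT) = 2·e^(−0.18357) + 4·e^(−4.8286) = 1.6646 + 0.031991 = 1.6966.
P₁ = g₁ e^(−E₁/kT) / Z = 0.031991/1.6966 = 0.0189.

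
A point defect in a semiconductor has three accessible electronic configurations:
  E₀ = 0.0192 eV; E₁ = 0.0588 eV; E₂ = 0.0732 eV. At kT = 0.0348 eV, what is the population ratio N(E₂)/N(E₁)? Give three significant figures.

0.661

n₂/n₁ = exp[−(E₂−E₁)/kT] = exp(−(0.0144 eV)/(0.0348 eV)) = exp(-0.41379) = 0.661.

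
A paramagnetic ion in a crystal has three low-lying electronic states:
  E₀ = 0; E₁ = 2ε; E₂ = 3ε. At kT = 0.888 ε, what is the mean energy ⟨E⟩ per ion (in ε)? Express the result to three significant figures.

0.274 ε

Eᵢ/kT = 0, 2.2523, 3.3784.
Z = Σ e^(−Eᵢ/kT) = e^(−0) + e^(−2.2523) + e^(−3.3784) = 1.0000 + 0.10516 + 0.034102 = 1.1393.
⟨E⟩ = Σ Eᵢ e^(−Eᵢ/kT) / Z = (0·1.0000 + 2·0.10516 + 3·0.034102) / 1.1393 = 0.274 ε.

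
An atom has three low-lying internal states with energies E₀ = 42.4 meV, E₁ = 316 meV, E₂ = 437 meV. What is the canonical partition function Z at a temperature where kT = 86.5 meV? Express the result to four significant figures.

Eᵢ/kT = 0.490173, 3.65318, 5.05202.
Z = Σ e^(−Eᵢ/kT) = e^(−0.490173) + e^(−3.65318) + e^(−5.05202) = 0.612520 + 0.0259086 + 0.00639640 = 0.644825.

Z = 0.6448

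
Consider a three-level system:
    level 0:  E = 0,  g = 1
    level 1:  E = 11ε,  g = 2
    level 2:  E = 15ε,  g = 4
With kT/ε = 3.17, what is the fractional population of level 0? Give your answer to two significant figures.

Eᵢ/kT = 0, 3.470, 4.732.
Z = Σ gᵢe^(−Eᵢ/kT) = 1·e^(−0) + 2·e^(−3.470) + 4·e^(−4.732) = 1.000 + 0.06223 + 0.03524 = 1.097.
P₀ = g₀ e^(−E₀/kT) / Z = 1.000/1.097 = 0.91.

0.91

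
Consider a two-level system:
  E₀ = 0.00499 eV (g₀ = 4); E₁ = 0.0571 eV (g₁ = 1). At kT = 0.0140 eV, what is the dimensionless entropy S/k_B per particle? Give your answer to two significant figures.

1.4

Eᵢ/kT = 0.3564, 4.079.
Z = Σ gᵢe^(−Eᵢ/kT) = 4·e^(−0.3564) + 1·e^(−4.079) = 2.801 + 0.01692 = 2.818.
⟨E⟩ = Σ EᵢPᵢ = 0.005303 eV.
S/k_B = ln Z + ⟨E⟩/kT = ln(2.818) + 0.005303/0.0140 = 1.036 + 0.3788 = 1.4.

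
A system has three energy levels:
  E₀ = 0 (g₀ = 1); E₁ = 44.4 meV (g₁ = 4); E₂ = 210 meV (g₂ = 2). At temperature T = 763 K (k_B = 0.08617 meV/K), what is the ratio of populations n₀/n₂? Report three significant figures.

12.2

k_BT = 0.08617 × 763 K = 65.748 meV.
n₀/n₂ = (g₀/g₂) exp[−(E₀−E₂)/kT] = (1/2) × exp(−(-210 meV)/(65.748 meV)) = (1/2) × exp(3.1940) = 12.2.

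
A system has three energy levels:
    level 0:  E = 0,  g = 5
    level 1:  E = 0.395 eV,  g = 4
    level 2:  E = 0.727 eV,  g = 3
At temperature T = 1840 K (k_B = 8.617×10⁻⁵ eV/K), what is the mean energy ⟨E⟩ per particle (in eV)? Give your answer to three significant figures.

0.0285 eV

k_BT = 8.617×10⁻⁵ × 1840 K = 0.15855 eV.
Eᵢ/kT = 0, 2.4913, 4.5853.
Z = Σ gᵢe^(−Eᵢ/kT) = 5·e^(−0) + 4·e^(−2.4913) + 3·e^(−4.5853) = 5.0000 + 0.33121 + 0.030602 = 5.3618.
⟨E⟩ = Σ Eᵢ gᵢe^(−Eᵢ/kT) / Z = (0·5.0000 + 0.395·0.33121 + 0.727·0.030602) / 5.3618 = 0.0285 eV.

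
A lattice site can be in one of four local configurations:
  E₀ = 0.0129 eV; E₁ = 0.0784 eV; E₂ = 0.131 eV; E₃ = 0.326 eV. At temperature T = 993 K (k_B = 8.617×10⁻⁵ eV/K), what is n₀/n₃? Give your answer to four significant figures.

k_BT = 8.617×10⁻⁵ × 993 K = 0.0855668 eV.
n₀/n₃ = exp[−(E₀−E₃)/kT] = exp(−(-0.3131 eV)/(0.0855668 eV)) = exp(3.65913) = 38.83.

38.83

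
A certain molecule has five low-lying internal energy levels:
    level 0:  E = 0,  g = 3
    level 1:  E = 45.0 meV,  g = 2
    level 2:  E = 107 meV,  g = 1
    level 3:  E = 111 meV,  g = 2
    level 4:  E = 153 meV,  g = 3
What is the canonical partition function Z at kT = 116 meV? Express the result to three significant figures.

Z = 6.32

Eᵢ/kT = 0, 0.38793, 0.92241, 0.95690, 1.3190.
Z = Σ gᵢe^(−Eᵢ/kT) = 3·e^(−0) + 2·e^(−0.38793) + 1·e^(−0.92241) + 2·e^(−0.95690) + 3·e^(−1.3190) = 3.0000 + 1.3569 + 0.39756 + 0.76816 + 0.80221 = 6.3248.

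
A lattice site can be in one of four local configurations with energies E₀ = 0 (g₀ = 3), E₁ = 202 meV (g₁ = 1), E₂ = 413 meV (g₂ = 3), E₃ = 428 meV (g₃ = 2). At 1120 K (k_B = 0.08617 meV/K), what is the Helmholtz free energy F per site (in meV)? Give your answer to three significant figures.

k_BT = 0.08617 × 1120 K = 96.510 meV.
Eᵢ/kT = 0, 2.0930, 4.2793, 4.4348.
Z = Σ gᵢe^(−Eᵢ/kT) = 3·e^(−0) + 1·e^(−2.0930) + 3·e^(−4.2793) + 2·e^(−4.4348) = 3.0000 + 0.12332 + 0.041557 + 0.023715 = 3.1886.
F = −kT ln Z = −96.510 × ln(3.1886) = −96.510 × 1.1596 = -112 meV.

-112 meV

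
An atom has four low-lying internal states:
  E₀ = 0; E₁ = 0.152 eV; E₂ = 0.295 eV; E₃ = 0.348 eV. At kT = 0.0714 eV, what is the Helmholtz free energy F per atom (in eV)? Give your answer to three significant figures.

Eᵢ/kT = 0, 2.1289, 4.1317, 4.8739.
Z = Σ e^(−Eᵢ/kT) = e^(−0) + e^(−2.1289) + e^(−4.1317) + e^(−4.8739) = 1.0000 + 0.11897 + 0.016056 + 0.0076435 = 1.1427.
F = −kT ln Z = −0.0714 × ln(1.1427) = −0.0714 × 0.13339 = -0.00952 eV.

-0.00952 eV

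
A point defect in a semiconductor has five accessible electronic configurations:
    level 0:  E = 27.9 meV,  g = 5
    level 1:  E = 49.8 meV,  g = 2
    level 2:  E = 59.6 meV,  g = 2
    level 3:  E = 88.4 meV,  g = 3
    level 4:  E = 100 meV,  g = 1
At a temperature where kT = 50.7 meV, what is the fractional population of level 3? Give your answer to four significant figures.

Eᵢ/kT = 0.550296, 0.982249, 1.17554, 1.74359, 1.97239.
Z = Σ gᵢe^(−Eᵢ/kT) = 5·e^(−0.550296) + 2·e^(−0.982249) + 2·e^(−1.17554) + 3·e^(−1.74359) + 1·e^(−1.97239) = 2.88390 + 0.748936 + 0.617305 + 0.524674 + 0.139124 = 4.91394.
P₃ = g₃ e^(−E₃/kT) / Z = 0.524674/4.91394 = 0.1068.

0.1068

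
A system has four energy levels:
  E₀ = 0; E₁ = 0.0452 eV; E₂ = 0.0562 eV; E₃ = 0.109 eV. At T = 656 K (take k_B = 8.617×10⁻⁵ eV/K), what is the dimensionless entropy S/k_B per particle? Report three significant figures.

k_BT = 8.617×10⁻⁵ × 656 K = 0.056528 eV.
Eᵢ/kT = 0, 0.79960, 0.99420, 1.9282.
Z = Σ e^(−Eᵢ/kT) = e^(−0) + e^(−0.79960) + e^(−0.99420) + e^(−1.9282) = 1.0000 + 0.44951 + 0.37002 + 0.14541 = 1.9649.
⟨E⟩ = Σ EᵢPᵢ = 0.028990 eV.
S/k_B = ln Z + ⟨E⟩/kT = ln(1.9649) + 0.028990/0.056528 = 0.67544 + 0.51284 = 1.19.

1.19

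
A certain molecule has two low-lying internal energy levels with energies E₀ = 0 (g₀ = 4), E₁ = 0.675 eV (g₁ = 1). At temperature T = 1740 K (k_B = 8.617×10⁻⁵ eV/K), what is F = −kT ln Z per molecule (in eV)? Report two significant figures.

-0.21 eV

k_BT = 8.617×10⁻⁵ × 1740 K = 0.1499 eV.
Eᵢ/kT = 0, 4.503.
Z = Σ gᵢe^(−Eᵢ/kT) = 4·e^(−0) + 1·e^(−4.503) = 4.000 + 0.01108 = 4.011.
F = −kT ln Z = −0.1499 × ln(4.011) = −0.1499 × 1.389 = -0.21 eV.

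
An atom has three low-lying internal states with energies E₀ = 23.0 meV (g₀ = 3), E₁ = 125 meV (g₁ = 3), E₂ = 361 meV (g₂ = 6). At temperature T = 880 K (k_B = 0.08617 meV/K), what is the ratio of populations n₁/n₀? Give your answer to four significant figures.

0.2605

k_BT = 0.08617 × 880 K = 75.8296 meV.
n₁/n₀ = (g₁/g₀) exp[−(E₁−E₀)/kT] = (3/3) × exp(−(102.0 meV)/(75.8296 meV)) = (3/3) × exp(-1.34512) = 0.2605.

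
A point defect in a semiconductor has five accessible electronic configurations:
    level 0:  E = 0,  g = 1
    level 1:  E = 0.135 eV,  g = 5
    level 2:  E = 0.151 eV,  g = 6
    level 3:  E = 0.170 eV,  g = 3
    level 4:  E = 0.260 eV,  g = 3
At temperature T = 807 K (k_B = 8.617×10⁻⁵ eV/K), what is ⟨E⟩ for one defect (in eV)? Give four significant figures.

k_BT = 8.617×10⁻⁵ × 807 K = 0.0695392 eV.
Eᵢ/kT = 0, 1.94135, 2.17144, 2.44466, 3.73890.
Z = Σ gᵢe^(−Eᵢ/kT) = 1·e^(−0) + 5·e^(−1.94135) + 6·e^(−2.17144) + 3·e^(−2.44466) + 3·e^(−3.73890) = 1.00000 + 0.717550 + 0.684080 + 0.260267 + 0.0713407 = 2.73324.
⟨E⟩ = Σ Eᵢ gᵢe^(−Eᵢ/kT) / Z = (0·1.00000 + 0.135·0.717550 + 0.151·0.684080 + 0.170·0.260267 + 0.260·0.0713407) / 2.73324 = 0.09621 eV.

0.09621 eV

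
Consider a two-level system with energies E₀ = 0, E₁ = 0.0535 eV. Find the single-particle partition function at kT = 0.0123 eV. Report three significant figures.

Z = 1.01

Eᵢ/kT = 0, 4.3496.
Z = Σ e^(−Eᵢ/kT) = e^(−0) + e^(−4.3496) = 1.0000 + 0.012912 = 1.0129.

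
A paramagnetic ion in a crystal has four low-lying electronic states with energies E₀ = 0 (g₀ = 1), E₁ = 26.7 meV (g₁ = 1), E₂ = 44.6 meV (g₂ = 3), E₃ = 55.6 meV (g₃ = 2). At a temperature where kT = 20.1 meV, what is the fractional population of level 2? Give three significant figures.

Eᵢ/kT = 0, 1.3284, 2.2189, 2.7662.
Z = Σ gᵢe^(−Eᵢ/kT) = 1·e^(−0) + 1·e^(−1.3284) + 3·e^(−2.2189) + 2·e^(−2.7662) = 1.0000 + 0.26490 + 0.32619 + 0.12580 = 1.7169.
P₂ = g₂ e^(−E₂/kT) / Z = 0.32619/1.7169 = 0.190.

0.190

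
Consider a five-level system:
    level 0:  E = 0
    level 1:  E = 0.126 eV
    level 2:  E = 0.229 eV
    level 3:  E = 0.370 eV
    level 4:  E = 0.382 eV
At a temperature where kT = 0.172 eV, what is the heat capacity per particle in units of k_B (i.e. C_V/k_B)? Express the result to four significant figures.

0.5456

Eᵢ/kT = 0, 0.732558, 1.33140, 2.15116, 2.22093.
Z = Σ e^(−Eᵢ/kT) = e^(−0) + e^(−0.732558) + e^(−1.33140) + e^(−2.15116) + e^(−2.22093) = 1.00000 + 0.480678 + 0.264107 + 0.116349 + 0.108508 = 1.96964.
⟨E⟩ = 0.104357 eV, ⟨E²⟩ = 0.0270320 eV².
C_V/k_B = (⟨E²⟩ − ⟨E⟩²)/(kT)² = (0.0270320 − 0.0108904)/0.0295840 = 0.5456.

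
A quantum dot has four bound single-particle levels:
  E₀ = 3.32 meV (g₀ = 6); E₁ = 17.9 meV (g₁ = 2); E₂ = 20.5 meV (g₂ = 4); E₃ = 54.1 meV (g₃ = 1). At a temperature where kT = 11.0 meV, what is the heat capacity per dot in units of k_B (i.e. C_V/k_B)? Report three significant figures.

Eᵢ/kT = 0.30182, 1.6273, 1.8636, 4.9182.
Z = Σ gᵢe^(−Eᵢ/kT) = 6·e^(−0.30182) + 2·e^(−1.6273) + 4·e^(−1.8636) + 1·e^(−4.9182) = 4.4368 + 0.39292 + 0.62045 + 0.0073123 = 5.4575.
⟨E⟩ = 6.3909 meV, ⟨E²⟩ = 83.728 meV².
C_V/k_B = (⟨E²⟩ − ⟨E⟩²)/(kT)² = (83.728 − 40.844)/121.00 = 0.354.

0.354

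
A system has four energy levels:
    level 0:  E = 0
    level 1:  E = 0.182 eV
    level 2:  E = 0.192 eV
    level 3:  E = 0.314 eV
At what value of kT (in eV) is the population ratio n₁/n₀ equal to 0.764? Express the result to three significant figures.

n₁/n₀ = exp[−(E₁−E₀)/kT] = 0.764.
⇒ (E₁−E₀)/kT = ln(1/0.764) = ln(1.3089) = 0.26919.
kT = 0.182 eV / 0.26919 = 0.676 eV.

0.676 eV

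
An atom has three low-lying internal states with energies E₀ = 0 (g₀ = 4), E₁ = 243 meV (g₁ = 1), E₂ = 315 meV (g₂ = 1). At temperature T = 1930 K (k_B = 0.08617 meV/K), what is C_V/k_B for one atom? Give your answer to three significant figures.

k_BT = 0.08617 × 1930 K = 166.31 meV.
Eᵢ/kT = 0, 1.4611, 1.8941.
Z = Σ gᵢe^(−Eᵢ/kT) = 4·e^(−0) + 1·e^(−1.4611) + 1·e^(−1.8941) = 4.0000 + 0.23198 + 0.15045 = 4.3824.
⟨E⟩ = 23.677 meV, ⟨E²⟩ = 6532.2 meV².
C_V/k_B = (⟨E²⟩ − ⟨E⟩²)/(kT)² = (6532.2 − 560.60)/27659 = 0.216.

0.216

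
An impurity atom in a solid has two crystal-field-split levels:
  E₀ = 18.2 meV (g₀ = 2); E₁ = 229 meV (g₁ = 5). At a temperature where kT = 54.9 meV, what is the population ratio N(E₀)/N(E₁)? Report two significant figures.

19

n₀/n₁ = (g₀/g₁) exp[−(E₀−E₁)/kT] = (2/5) × exp(−(-210.8 meV)/(54.9 meV)) = (2/5) × exp(3.840) = 19.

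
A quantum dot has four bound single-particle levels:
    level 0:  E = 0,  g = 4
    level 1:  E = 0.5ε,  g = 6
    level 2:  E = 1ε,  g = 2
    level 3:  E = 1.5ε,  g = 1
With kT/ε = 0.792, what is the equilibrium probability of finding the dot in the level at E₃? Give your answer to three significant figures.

Eᵢ/kT = 0, 0.63131, 1.2626, 1.8939.
Z = Σ gᵢe^(−Eᵢ/kT) = 4·e^(−0) + 6·e^(−0.63131) + 2·e^(−1.2626) + 1·e^(−1.8939) = 4.0000 + 3.1914 + 0.56583 + 0.15048 = 7.9077.
P₃ = g₃ e^(−E₃/kT) / Z = 0.15048/7.9077 = 0.0190.

0.0190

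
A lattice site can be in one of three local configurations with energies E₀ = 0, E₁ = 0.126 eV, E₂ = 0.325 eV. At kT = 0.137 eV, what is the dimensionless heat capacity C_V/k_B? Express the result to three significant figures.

0.423

Eᵢ/kT = 0, 0.91971, 2.3723.
Z = Σ e^(−Eᵢ/kT) = e^(−0) + e^(−0.91971) + e^(−2.3723) = 1.0000 + 0.39863 + 0.093266 = 1.4919.
⟨E⟩ = 0.053984 eV, ⟨E²⟩ = 0.010845 eV².
C_V/k_B = (⟨E²⟩ − ⟨E⟩²)/(kT)² = (0.010845 − 0.0029143)/0.018769 = 0.423.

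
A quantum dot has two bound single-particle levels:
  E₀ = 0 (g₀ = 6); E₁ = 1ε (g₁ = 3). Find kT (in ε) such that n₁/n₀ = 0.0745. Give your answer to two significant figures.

0.53 ε

n₁/n₀ = (g₁/g₀) exp[−(E₁−E₀)/kT] = 0.0745.
⇒ (E₁−E₀)/kT = ln((3/6)/0.0745) = ln(6.711) = 1.904.
kT = 1ε / 1.904 = 0.53 ε.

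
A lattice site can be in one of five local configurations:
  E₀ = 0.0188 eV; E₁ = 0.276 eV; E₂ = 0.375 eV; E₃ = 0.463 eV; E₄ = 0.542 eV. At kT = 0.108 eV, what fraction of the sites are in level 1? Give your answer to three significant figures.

Eᵢ/kT = 0.17407, 2.5556, 3.4722, 4.2870, 5.0185.
Z = Σ e^(−Eᵢ/kT) = e^(−0.17407) + e^(−2.5556) + e^(−3.4722) + e^(−4.2870) + e^(−5.0185) = 0.84024 + 0.077646 + 0.031049 + 0.013746 + 0.0066144 = 0.96930.
P₁ = e^(−E₁/kT) / Z = 0.077646/0.96930 = 0.0801.

0.0801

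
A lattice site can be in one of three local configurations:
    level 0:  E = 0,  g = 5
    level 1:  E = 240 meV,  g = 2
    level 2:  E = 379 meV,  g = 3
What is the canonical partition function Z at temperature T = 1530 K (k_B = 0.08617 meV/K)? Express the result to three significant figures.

k_BT = 0.08617 × 1530 K = 131.84 meV.
Eᵢ/kT = 0, 1.8204, 2.8747.
Z = Σ gᵢe^(−Eᵢ/kT) = 5·e^(−0) + 2·e^(−1.8204) + 3·e^(−2.8747) = 5.0000 + 0.32392 + 0.16930 = 5.4932.

Z = 5.49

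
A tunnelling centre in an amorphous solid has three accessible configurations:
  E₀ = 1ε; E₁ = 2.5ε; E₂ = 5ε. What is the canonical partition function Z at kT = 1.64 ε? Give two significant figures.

Z = 0.81

Eᵢ/kT = 0.6098, 1.524, 3.049.
Z = Σ e^(−Eᵢ/kT) = e^(−0.6098) + e^(−1.524) + e^(−3.049) = 0.5435 + 0.2178 + 0.04741 = 0.8087.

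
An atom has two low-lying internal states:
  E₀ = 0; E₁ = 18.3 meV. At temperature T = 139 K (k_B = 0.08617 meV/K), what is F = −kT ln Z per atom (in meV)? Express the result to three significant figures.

k_BT = 0.08617 × 139 K = 11.978 meV.
Eᵢ/kT = 0, 1.5278.
Z = Σ e^(−Eᵢ/kT) = e^(−0) + e^(−1.5278) = 1.0000 + 0.21701 = 1.2170.
F = −kT ln Z = −11.978 × ln(1.2170) = −11.978 × 0.19639 = -2.35 meV.

-2.35 meV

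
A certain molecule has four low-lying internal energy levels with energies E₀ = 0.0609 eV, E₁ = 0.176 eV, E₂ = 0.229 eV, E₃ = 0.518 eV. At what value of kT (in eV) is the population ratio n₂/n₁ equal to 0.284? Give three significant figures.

0.0421 eV

n₂/n₁ = exp[−(E₂−E₁)/kT] = 0.284.
⇒ (E₂−E₁)/kT = ln(1/0.284) = ln(3.5211) = 1.2588.
kT = 0.053 eV / 1.2588 = 0.0421 eV.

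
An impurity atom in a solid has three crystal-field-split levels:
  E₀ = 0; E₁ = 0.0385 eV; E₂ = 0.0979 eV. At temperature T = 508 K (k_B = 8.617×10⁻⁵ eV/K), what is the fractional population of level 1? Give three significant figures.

k_BT = 8.617×10⁻⁵ × 508 K = 0.043774 eV.
Eᵢ/kT = 0, 0.87952, 2.2365.
Z = Σ e^(−Eᵢ/kT) = e^(−0) + e^(−0.87952) + e^(−2.2365) = 1.0000 + 0.41498 + 0.10683 = 1.5218.
P₁ = e^(−E₁/kT) / Z = 0.41498/1.5218 = 0.273.

0.273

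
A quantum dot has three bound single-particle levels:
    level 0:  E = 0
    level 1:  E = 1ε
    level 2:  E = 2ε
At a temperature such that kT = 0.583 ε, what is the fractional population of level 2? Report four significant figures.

0.02670

Eᵢ/kT = 0, 1.71527, 3.43053.
Z = Σ e^(−Eᵢ/kT) = e^(−0) + e^(−1.71527) + e^(−3.43053) = 1.00000 + 0.179915 + 0.0323698 = 1.21228.
P₂ = e^(−E₂/kT) / Z = 0.0323698/1.21228 = 0.02670.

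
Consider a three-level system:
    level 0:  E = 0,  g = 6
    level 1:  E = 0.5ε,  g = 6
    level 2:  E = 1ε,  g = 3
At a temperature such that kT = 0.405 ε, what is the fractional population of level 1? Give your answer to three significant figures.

0.218

Eᵢ/kT = 0, 1.2346, 2.4691.
Z = Σ gᵢe^(−Eᵢ/kT) = 6·e^(−0) + 6·e^(−1.2346) + 3·e^(−2.4691) = 6.0000 + 1.7457 + 0.25398 = 7.9997.
P₁ = g₁ e^(−E₁/kT) / Z = 1.7457/7.9997 = 0.218.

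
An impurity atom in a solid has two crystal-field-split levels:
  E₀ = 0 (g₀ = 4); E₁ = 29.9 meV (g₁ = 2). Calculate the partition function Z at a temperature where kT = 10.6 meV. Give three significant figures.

Z = 4.12

Eᵢ/kT = 0, 2.8208.
Z = Σ gᵢe^(−Eᵢ/kT) = 4·e^(−0) + 2·e^(−2.8208) = 4.0000 + 0.11912 = 4.1191.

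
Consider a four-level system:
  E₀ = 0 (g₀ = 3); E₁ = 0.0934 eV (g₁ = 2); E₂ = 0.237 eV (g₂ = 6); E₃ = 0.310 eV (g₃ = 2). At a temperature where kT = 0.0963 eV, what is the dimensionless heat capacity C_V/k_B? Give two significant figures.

0.80

Eᵢ/kT = 0, 0.9699, 2.461, 3.219.
Z = Σ gᵢe^(−Eᵢ/kT) = 3·e^(−0) + 2·e^(−0.9699) + 6·e^(−2.461) + 2·e^(−3.219) = 3.000 + 0.7582 + 0.5121 + 0.07999 = 4.350.
⟨E⟩ = 0.04988 eV, ⟨E²⟩ = 0.009900 eV².
C_V/k_B = (⟨E²⟩ − ⟨E⟩²)/(kT)² = (0.009900 − 0.002488)/0.009274 = 0.80.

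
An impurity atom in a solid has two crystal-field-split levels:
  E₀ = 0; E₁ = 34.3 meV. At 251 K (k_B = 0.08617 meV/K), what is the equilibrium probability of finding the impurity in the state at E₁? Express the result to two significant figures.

k_BT = 0.08617 × 251 K = 21.63 meV.
Eᵢ/kT = 0, 1.586.
Z = Σ e^(−Eᵢ/kT) = e^(−0) + e^(−1.586) = 1.000 + 0.2047 = 1.205.
P₁ = e^(−E₁/kT) / Z = 0.2047/1.205 = 0.17.

0.17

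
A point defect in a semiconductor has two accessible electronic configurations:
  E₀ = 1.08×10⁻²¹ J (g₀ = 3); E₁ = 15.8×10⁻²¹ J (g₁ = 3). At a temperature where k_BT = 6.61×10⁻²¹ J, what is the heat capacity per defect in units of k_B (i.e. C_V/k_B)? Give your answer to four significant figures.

Eᵢ/kT = 0.163389, 2.39032.
Z = Σ gᵢe^(−Eᵢ/kT) = 3·e^(−0.163389) + 3·e^(−2.39032) = 2.54778 + 0.274801 = 2.82258.
⟨E⟩ = 2.51311, ⟨E²⟩ = 25.3573.
C_V/k_B = (⟨E²⟩ − ⟨E⟩²)/(kT)² = (25.3573 − 6.31572)/43.6921 = 0.4358.

0.4358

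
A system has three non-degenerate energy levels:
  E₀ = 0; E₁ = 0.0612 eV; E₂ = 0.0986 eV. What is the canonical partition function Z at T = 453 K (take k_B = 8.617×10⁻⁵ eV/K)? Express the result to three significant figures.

Z = 1.29

k_BT = 8.617×10⁻⁵ × 453 K = 0.039035 eV.
Eᵢ/kT = 0, 1.5678, 2.5259.
Z = Σ e^(−Eᵢ/kT) = e^(−0) + e^(−1.5678) + e^(−2.5259) = 1.0000 + 0.20850 + 0.079986 = 1.2885.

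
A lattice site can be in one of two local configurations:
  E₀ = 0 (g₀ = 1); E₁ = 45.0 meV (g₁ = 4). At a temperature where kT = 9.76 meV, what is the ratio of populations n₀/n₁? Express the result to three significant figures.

25.1

n₀/n₁ = (g₀/g₁) exp[−(E₀−E₁)/kT] = (1/4) × exp(−(-45.0 meV)/(9.76 meV)) = (1/4) × exp(4.6107) = 25.1.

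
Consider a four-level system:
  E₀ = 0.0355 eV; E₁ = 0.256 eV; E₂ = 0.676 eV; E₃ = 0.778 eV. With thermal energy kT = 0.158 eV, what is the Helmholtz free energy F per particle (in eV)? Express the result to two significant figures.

Eᵢ/kT = 0.2247, 1.620, 4.278, 4.924.
Z = Σ e^(−Eᵢ/kT) = e^(−0.2247) + e^(−1.620) + e^(−4.278) + e^(−4.924) = 0.7988 + 0.1979 + 0.01387 + 0.007270 = 1.018.
F = −kT ln Z = −0.158 × ln(1.018) = −0.158 × 0.01784 = -0.0028 eV.

-0.0028 eV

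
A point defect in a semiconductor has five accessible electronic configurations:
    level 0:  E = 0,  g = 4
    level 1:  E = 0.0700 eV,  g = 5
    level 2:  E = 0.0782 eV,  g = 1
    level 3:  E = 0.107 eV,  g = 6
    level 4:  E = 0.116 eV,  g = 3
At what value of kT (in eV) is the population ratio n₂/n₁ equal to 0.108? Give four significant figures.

0.01331 eV

n₂/n₁ = (g₂/g₁) exp[−(E₂−E₁)/kT] = 0.108.
⇒ (E₂−E₁)/kT = ln((1/5)/0.108) = ln(1.85185) = 0.616185.
kT = 0.0082 eV / 0.616185 = 0.01331 eV.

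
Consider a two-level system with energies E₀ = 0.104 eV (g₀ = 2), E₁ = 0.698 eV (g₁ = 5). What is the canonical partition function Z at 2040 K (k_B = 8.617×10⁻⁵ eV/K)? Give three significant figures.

Z = 1.20

k_BT = 8.617×10⁻⁵ × 2040 K = 0.17579 eV.
Eᵢ/kT = 0.59161, 3.9706.
Z = Σ gᵢe^(−Eᵢ/kT) = 2·e^(−0.59161) + 5·e^(−3.9706) = 1.1069 + 0.094311 = 1.2012.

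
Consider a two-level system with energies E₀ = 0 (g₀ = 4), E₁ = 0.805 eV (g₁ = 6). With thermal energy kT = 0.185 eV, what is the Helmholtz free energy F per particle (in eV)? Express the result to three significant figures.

Eᵢ/kT = 0, 4.3514.
Z = Σ gᵢe^(−Eᵢ/kT) = 4·e^(−0) + 6·e^(−4.3514) = 4.0000 + 0.077333 = 4.0773.
F = −kT ln Z = −0.185 × ln(4.0773) = −0.185 × 1.4054 = -0.260 eV.

-0.260 eV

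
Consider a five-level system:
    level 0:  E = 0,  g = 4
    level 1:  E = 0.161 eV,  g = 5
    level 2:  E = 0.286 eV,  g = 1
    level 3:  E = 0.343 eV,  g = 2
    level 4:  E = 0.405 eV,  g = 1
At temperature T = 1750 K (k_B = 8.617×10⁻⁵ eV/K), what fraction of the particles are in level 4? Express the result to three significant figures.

k_BT = 8.617×10⁻⁵ × 1750 K = 0.15080 eV.
Eᵢ/kT = 0, 1.0676, 1.8966, 2.2745, 2.6857.
Z = Σ gᵢe^(−Eᵢ/kT) = 4·e^(−0) + 5·e^(−1.0676) + 1·e^(−1.8966) + 2·e^(−2.2745) + 1·e^(−2.6857) = 4.0000 + 1.7192 + 0.15008 + 0.20570 + 0.068173 = 6.1432.
P₄ = g₄ e^(−E₄/kT) / Z = 0.068173/6.1432 = 0.0111.

0.0111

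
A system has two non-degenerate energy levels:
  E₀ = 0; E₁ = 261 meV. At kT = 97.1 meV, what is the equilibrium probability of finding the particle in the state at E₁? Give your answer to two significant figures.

0.064

Eᵢ/kT = 0, 2.688.
Z = Σ e^(−Eᵢ/kT) = e^(−0) + e^(−2.688) = 1.000 + 0.06802 = 1.068.
P₁ = e^(−E₁/kT) / Z = 0.06802/1.068 = 0.064.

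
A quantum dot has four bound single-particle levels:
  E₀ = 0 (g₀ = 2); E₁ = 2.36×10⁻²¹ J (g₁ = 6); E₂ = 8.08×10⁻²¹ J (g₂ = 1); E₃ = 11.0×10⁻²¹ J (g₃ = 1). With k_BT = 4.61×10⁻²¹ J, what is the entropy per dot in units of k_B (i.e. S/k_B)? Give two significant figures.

2.2

Eᵢ/kT = 0, 0.5119, 1.753, 2.386.
Z = Σ gᵢe^(−Eᵢ/kT) = 2·e^(−0) + 6·e^(−0.5119) + 1·e^(−1.753) + 1·e^(−2.386) = 2.000 + 3.596 + 0.1733 + 0.09200 = 5.861.
⟨E⟩ = Σ EᵢPᵢ = 1.860 ×10⁻²¹ J.
S/k_B = ln Z + ⟨E⟩/kT = ln(5.861) + 1.860/4.61 = 1.768 + 0.4035 = 2.2.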